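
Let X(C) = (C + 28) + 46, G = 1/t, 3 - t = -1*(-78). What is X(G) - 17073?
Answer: -1274926/75 ≈ -16999.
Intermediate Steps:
t = -75 (t = 3 - (-1)*(-78) = 3 - 1*78 = 3 - 78 = -75)
G = -1/75 (G = 1/(-75) = -1/75 ≈ -0.013333)
X(C) = 74 + C (X(C) = (28 + C) + 46 = 74 + C)
X(G) - 17073 = (74 - 1/75) - 17073 = 5549/75 - 17073 = -1274926/75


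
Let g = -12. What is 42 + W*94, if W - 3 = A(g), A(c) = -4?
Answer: -52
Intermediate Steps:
W = -1 (W = 3 - 4 = -1)
42 + W*94 = 42 - 1*94 = 42 - 94 = -52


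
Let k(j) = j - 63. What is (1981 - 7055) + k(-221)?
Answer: -5358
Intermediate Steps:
k(j) = -63 + j
(1981 - 7055) + k(-221) = (1981 - 7055) + (-63 - 221) = -5074 - 284 = -5358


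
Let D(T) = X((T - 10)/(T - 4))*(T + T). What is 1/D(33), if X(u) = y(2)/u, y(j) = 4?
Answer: 23/7656 ≈ 0.0030042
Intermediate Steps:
X(u) = 4/u
D(T) = 8*T*(-4 + T)/(-10 + T) (D(T) = (4/(((T - 10)/(T - 4))))*(T + T) = (4/(((-10 + T)/(-4 + T))))*(2*T) = (4*((-4 + T)/(-10 + T)))*(2*T) = (4*(-4 + T)/(-10 + T))*(2*T) = 8*T*(-4 + T)/(-10 + T))
1/D(33) = 1/(8*33*(-4 + 33)/(-10 + 33)) = 1/(8*33*29/23) = 1/(8*33*(1/23)*29) = 1/(7656/23) = 23/7656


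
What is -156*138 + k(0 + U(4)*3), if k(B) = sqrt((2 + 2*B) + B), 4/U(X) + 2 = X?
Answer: -21528 + 2*sqrt(5) ≈ -21524.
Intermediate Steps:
U(X) = 4/(-2 + X)
k(B) = sqrt(2 + 3*B)
-156*138 + k(0 + U(4)*3) = -156*138 + sqrt(2 + 3*(0 + (4/(-2 + 4))*3)) = -21528 + sqrt(2 + 3*(0 + (4/2)*3)) = -21528 + sqrt(2 + 3*(0 + (4*(1/2))*3)) = -21528 + sqrt(2 + 3*(0 + 2*3)) = -21528 + sqrt(2 + 3*(0 + 6)) = -21528 + sqrt(2 + 3*6) = -21528 + sqrt(2 + 18) = -21528 + sqrt(20) = -21528 + 2*sqrt(5)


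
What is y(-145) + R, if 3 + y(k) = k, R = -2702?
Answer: -2850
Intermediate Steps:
y(k) = -3 + k
y(-145) + R = (-3 - 145) - 2702 = -148 - 2702 = -2850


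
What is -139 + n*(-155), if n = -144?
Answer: 22181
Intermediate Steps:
-139 + n*(-155) = -139 - 144*(-155) = -139 + 22320 = 22181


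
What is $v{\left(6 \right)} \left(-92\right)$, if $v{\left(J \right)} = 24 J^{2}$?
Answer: $-79488$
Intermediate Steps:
$v{\left(6 \right)} \left(-92\right) = 24 \cdot 6^{2} \left(-92\right) = 24 \cdot 36 \left(-92\right) = 864 \left(-92\right) = -79488$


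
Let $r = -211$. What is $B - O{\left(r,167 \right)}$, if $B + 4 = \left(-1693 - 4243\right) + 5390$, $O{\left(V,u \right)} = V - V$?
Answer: $-550$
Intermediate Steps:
$O{\left(V,u \right)} = 0$
$B = -550$ ($B = -4 + \left(\left(-1693 - 4243\right) + 5390\right) = -4 + \left(-5936 + 5390\right) = -4 - 546 = -550$)
$B - O{\left(r,167 \right)} = -550 - 0 = -550 + 0 = -550$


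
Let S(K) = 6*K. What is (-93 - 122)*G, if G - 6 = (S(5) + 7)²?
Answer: -295625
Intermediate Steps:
G = 1375 (G = 6 + (6*5 + 7)² = 6 + (30 + 7)² = 6 + 37² = 6 + 1369 = 1375)
(-93 - 122)*G = (-93 - 122)*1375 = -215*1375 = -295625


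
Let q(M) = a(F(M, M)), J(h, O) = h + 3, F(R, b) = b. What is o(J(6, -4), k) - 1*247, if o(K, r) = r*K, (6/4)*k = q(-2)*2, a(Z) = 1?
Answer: -235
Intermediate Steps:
J(h, O) = 3 + h
q(M) = 1
k = 4/3 (k = 2*(1*2)/3 = (⅔)*2 = 4/3 ≈ 1.3333)
o(K, r) = K*r
o(J(6, -4), k) - 1*247 = (3 + 6)*(4/3) - 1*247 = 9*(4/3) - 247 = 12 - 247 = -235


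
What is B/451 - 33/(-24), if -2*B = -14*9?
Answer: 5465/3608 ≈ 1.5147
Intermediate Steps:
B = 63 (B = -(-7)*9 = -½*(-126) = 63)
B/451 - 33/(-24) = 63/451 - 33/(-24) = 63*(1/451) - 33*(-1/24) = 63/451 + 11/8 = 5465/3608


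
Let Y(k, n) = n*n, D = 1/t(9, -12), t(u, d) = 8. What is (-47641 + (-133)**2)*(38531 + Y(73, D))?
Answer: -1154080980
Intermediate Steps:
D = 1/8 ≈ 0.12500
Y(k, n) = n**2
(-47641 + (-133)**2)*(38531 + Y(73, D)) = (-47641 + (-133)**2)*(38531 + (1/8)**2) = (-47641 + 17689)*(38531 + 1/64) = -29952*2465985/64 = -1154080980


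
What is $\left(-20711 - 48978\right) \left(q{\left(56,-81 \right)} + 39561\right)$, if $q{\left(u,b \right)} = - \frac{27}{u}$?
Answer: $- \frac{154388244021}{56} \approx -2.7569 \cdot 10^{9}$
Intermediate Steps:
$\left(-20711 - 48978\right) \left(q{\left(56,-81 \right)} + 39561\right) = \left(-20711 - 48978\right) \left(- \frac{27}{56} + 39561\right) = - 69689 \left(\left(-27\right) \frac{1}{56} + 39561\right) = - 69689 \left(- \frac{27}{56} + 39561\right) = \left(-69689\right) \frac{2215389}{56} = - \frac{154388244021}{56}$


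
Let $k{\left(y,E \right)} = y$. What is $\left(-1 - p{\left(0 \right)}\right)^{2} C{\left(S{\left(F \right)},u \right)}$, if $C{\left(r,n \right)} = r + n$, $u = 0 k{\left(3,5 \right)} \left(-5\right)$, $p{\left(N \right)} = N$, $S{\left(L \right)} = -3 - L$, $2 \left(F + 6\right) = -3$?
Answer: $\frac{9}{2} \approx 4.5$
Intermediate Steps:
$F = - \frac{15}{2}$ ($F = -6 + \frac{1}{2} \left(-3\right) = -6 - \frac{3}{2} = - \frac{15}{2} \approx -7.5$)
$u = 0$ ($u = 0 \cdot 3 \left(-5\right) = 0 \left(-5\right) = 0$)
$C{\left(r,n \right)} = n + r$
$\left(-1 - p{\left(0 \right)}\right)^{2} C{\left(S{\left(F \right)},u \right)} = \left(-1 - 0\right)^{2} \left(0 - - \frac{9}{2}\right) = \left(-1 + 0\right)^{2} \left(0 + \left(-3 + \frac{15}{2}\right)\right) = \left(-1\right)^{2} \left(0 + \frac{9}{2}\right) = 1 \cdot \frac{9}{2} = \frac{9}{2}$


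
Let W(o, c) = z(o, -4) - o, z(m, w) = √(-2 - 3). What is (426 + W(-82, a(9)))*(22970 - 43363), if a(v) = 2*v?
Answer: -10359644 - 20393*I*√5 ≈ -1.036e+7 - 45600.0*I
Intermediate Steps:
z(m, w) = I*√5 (z(m, w) = √(-5) = I*√5)
W(o, c) = -o + I*√5 (W(o, c) = I*√5 - o = -o + I*√5)
(426 + W(-82, a(9)))*(22970 - 43363) = (426 + (-1*(-82) + I*√5))*(22970 - 43363) = (426 + (82 + I*√5))*(-20393) = (508 + I*√5)*(-20393) = -10359644 - 20393*I*√5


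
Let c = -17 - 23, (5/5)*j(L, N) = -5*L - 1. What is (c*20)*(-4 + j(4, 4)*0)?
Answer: 3200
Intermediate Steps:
j(L, N) = -1 - 5*L (j(L, N) = -5*L - 1 = -1 - 5*L)
c = -40
(c*20)*(-4 + j(4, 4)*0) = (-40*20)*(-4 + (-1 - 5*4)*0) = -800*(-4 + (-1 - 20)*0) = -800*(-4 - 21*0) = -800*(-4 + 0) = -800*(-4) = 3200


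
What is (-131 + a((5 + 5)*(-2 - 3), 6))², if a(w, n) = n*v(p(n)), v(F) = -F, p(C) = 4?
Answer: 24025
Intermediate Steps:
a(w, n) = -4*n (a(w, n) = n*(-1*4) = n*(-4) = -4*n)
(-131 + a((5 + 5)*(-2 - 3), 6))² = (-131 - 4*6)² = (-131 - 24)² = (-155)² = 24025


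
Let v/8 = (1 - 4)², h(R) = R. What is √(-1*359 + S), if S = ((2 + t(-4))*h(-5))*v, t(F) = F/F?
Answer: I*√1439 ≈ 37.934*I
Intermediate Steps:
v = 72 (v = 8*(1 - 4)² = 8*(-3)² = 8*9 = 72)
t(F) = 1
S = -1080 (S = ((2 + 1)*(-5))*72 = (3*(-5))*72 = -15*72 = -1080)
√(-1*359 + S) = √(-1*359 - 1080) = √(-359 - 1080) = √(-1439) = I*√1439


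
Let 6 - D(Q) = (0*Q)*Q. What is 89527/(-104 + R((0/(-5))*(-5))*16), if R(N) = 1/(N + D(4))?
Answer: -268581/304 ≈ -883.49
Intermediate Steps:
D(Q) = 6 (D(Q) = 6 - 0*Q*Q = 6 - 0*Q = 6 - 1*0 = 6 + 0 = 6)
R(N) = 1/(6 + N) (R(N) = 1/(N + 6) = 1/(6 + N))
89527/(-104 + R((0/(-5))*(-5))*16) = 89527/(-104 + 16/(6 + (0/(-5))*(-5))) = 89527/(-104 + 16/(6 - ⅕*0*(-5))) = 89527/(-104 + 16/(6 + 0*(-5))) = 89527/(-104 + 16/(6 + 0)) = 89527/(-104 + 16/6) = 89527/(-104 + (⅙)*16) = 89527/(-104 + 8/3) = 89527/(-304/3) = 89527*(-3/304) = -268581/304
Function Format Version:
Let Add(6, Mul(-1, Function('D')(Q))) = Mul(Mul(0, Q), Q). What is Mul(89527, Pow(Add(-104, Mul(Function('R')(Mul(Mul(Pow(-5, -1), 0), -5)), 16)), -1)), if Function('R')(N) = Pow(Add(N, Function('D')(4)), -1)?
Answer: Rational(-268581, 304) ≈ -883.49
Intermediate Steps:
Function('D')(Q) = 6 (Function('D')(Q) = Add(6, Mul(-1, Mul(Mul(0, Q), Q))) = Add(6, Mul(-1, Mul(0, Q))) = Add(6, Mul(-1, 0)) = Add(6, 0) = 6)
Function('R')(N) = Pow(Add(6, N), -1) (Function('R')(N) = Pow(Add(N, 6), -1) = Pow(Add(6, N), -1))
Mul(89527, Pow(Add(-104, Mul(Function('R')(Mul(Mul(Pow(-5, -1), 0), -5)), 16)), -1)) = Mul(89527, Pow(Add(-104, Mul(Pow(Add(6, Mul(Mul(Pow(-5, -1), 0), -5)), -1), 16)), -1)) = Mul(89527, Pow(Add(-104, Mul(Pow(Add(6, Mul(Mul(Rational(-1, 5), 0), -5)), -1), 16)), -1)) = Mul(89527, Pow(Add(-104, Mul(Pow(Add(6, Mul(0, -5)), -1), 16)), -1)) = Mul(89527, Pow(Add(-104, Mul(Pow(Add(6, 0), -1), 16)), -1)) = Mul(89527, Pow(Add(-104, Mul(Pow(6, -1), 16)), -1)) = Mul(89527, Pow(Add(-104, Mul(Rational(1, 6), 16)), -1)) = Mul(89527, Pow(Add(-104, Rational(8, 3)), -1)) = Mul(89527, Pow(Rational(-304, 3), -1)) = Mul(89527, Rational(-3, 304)) = Rational(-268581, 304)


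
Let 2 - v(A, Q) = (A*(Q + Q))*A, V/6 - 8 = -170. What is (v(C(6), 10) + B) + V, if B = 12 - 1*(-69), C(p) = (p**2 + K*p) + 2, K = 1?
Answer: -39609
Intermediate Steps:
C(p) = 2 + p + p**2 (C(p) = (p**2 + 1*p) + 2 = (p**2 + p) + 2 = (p + p**2) + 2 = 2 + p + p**2)
V = -972 (V = 48 + 6*(-170) = 48 - 1020 = -972)
v(A, Q) = 2 - 2*Q*A**2 (v(A, Q) = 2 - A*(Q + Q)*A = 2 - A*(2*Q)*A = 2 - 2*A*Q*A = 2 - 2*Q*A**2)
B = 81 (B = 12 + 69 = 81)
(v(C(6), 10) + B) + V = ((2 - 2*10*(2 + 6 + 6**2)**2) + 81) - 972 = ((2 - 2*10*(2 + 6 + 36)**2) + 81) - 972 = ((2 - 2*10*44**2) + 81) - 972 = ((2 - 2*10*1936) + 81) - 972 = ((2 - 38720) + 81) - 972 = (-38718 + 81) - 972 = -38637 - 972 = -39609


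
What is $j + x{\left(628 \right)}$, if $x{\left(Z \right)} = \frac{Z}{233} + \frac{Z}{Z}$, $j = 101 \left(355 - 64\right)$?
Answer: $\frac{6848964}{233} \approx 29395.0$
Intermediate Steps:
$j = 29391$ ($j = 101 \cdot 291 = 29391$)
$x{\left(Z \right)} = 1 + \frac{Z}{233}$ ($x{\left(Z \right)} = Z \frac{1}{233} + 1 = \frac{Z}{233} + 1 = 1 + \frac{Z}{233}$)
$j + x{\left(628 \right)} = 29391 + \left(1 + \frac{1}{233} \cdot 628\right) = 29391 + \left(1 + \frac{628}{233}\right) = 29391 + \frac{861}{233} = \frac{6848964}{233}$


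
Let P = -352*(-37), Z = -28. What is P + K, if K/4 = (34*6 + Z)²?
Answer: 136928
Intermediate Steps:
P = 13024
K = 123904 (K = 4*(34*6 - 28)² = 4*(204 - 28)² = 4*176² = 4*30976 = 123904)
P + K = 13024 + 123904 = 136928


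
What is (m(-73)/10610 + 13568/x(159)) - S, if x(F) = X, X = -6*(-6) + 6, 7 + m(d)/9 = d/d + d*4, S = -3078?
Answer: 378865549/111405 ≈ 3400.8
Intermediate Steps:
m(d) = -54 + 36*d (m(d) = -63 + 9*(d/d + d*4) = -63 + 9*(1 + 4*d) = -63 + (9 + 36*d) = -54 + 36*d)
X = 42 (X = 36 + 6 = 42)
x(F) = 42
(m(-73)/10610 + 13568/x(159)) - S = ((-54 + 36*(-73))/10610 + 13568/42) - 1*(-3078) = ((-54 - 2628)*(1/10610) + 13568*(1/42)) + 3078 = (-2682*1/10610 + 6784/21) + 3078 = (-1341/5305 + 6784/21) + 3078 = 35960959/111405 + 3078 = 378865549/111405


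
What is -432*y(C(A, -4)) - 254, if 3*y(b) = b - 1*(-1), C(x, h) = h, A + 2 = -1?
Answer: 178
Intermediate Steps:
A = -3 (A = -2 - 1 = -3)
y(b) = ⅓ + b/3 (y(b) = (b - 1*(-1))/3 = (b + 1)/3 = (1 + b)/3 = ⅓ + b/3)
-432*y(C(A, -4)) - 254 = -432*(⅓ + (⅓)*(-4)) - 254 = -432*(⅓ - 4/3) - 254 = -432*(-1) - 254 = 432 - 254 = 178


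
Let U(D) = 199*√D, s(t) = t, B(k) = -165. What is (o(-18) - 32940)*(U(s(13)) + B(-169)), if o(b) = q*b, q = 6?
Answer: 5452920 - 6576552*√13 ≈ -1.8259e+7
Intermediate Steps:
o(b) = 6*b
(o(-18) - 32940)*(U(s(13)) + B(-169)) = (6*(-18) - 32940)*(199*√13 - 165) = (-108 - 32940)*(-165 + 199*√13) = -33048*(-165 + 199*√13) = 5452920 - 6576552*√13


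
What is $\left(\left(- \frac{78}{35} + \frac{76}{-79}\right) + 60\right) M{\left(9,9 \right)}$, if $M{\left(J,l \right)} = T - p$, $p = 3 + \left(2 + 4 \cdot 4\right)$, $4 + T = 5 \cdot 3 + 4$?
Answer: $- \frac{942468}{2765} \approx -340.86$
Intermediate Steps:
$T = 15$ ($T = -4 + \left(5 \cdot 3 + 4\right) = -4 + \left(15 + 4\right) = -4 + 19 = 15$)
$p = 21$ ($p = 3 + \left(2 + 16\right) = 3 + 18 = 21$)
$M{\left(J,l \right)} = -6$ ($M{\left(J,l \right)} = 15 - 21 = -6$)
$\left(\left(- \frac{78}{35} + \frac{76}{-79}\right) + 60\right) M{\left(9,9 \right)} = \left(\left(- \frac{78}{35} + \frac{76}{-79}\right) + 60\right) \left(-6\right) = \left(\left(\left(-78\right) \frac{1}{35} + 76 \left(- \frac{1}{79}\right)\right) + 60\right) \left(-6\right) = \left(\left(- \frac{78}{35} - \frac{76}{79}\right) + 60\right) \left(-6\right) = \left(- \frac{8822}{2765} + 60\right) \left(-6\right) = \frac{157078}{2765} \left(-6\right) = - \frac{942468}{2765}$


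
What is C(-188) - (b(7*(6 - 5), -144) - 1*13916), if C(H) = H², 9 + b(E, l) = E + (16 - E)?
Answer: 49253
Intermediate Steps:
b(E, l) = 7 (b(E, l) = -9 + (E + (16 - E)) = -9 + 16 = 7)
C(-188) - (b(7*(6 - 5), -144) - 1*13916) = (-188)² - (7 - 1*13916) = 35344 - (7 - 13916) = 35344 - 1*(-13909) = 35344 + 13909 = 49253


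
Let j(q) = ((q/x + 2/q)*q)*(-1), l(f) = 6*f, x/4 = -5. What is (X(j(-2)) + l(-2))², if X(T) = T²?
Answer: 47961/625 ≈ 76.738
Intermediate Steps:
x = -20 (x = 4*(-5) = -20)
j(q) = -q*(2/q - q/20) (j(q) = ((q/(-20) + 2/q)*q)*(-1) = ((q*(-1/20) + 2/q)*q)*(-1) = ((-q/20 + 2/q)*q)*(-1) = ((2/q - q/20)*q)*(-1) = (q*(2/q - q/20))*(-1) = -q*(2/q - q/20))
(X(j(-2)) + l(-2))² = ((-2 + (1/20)*(-2)²)² + 6*(-2))² = ((-2 + (1/20)*4)² - 12)² = ((-2 + ⅕)² - 12)² = ((-9/5)² - 12)² = (81/25 - 12)² = (-219/25)² = 47961/625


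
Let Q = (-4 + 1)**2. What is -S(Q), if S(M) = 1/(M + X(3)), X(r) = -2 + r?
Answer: -1/10 ≈ -0.10000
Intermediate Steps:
Q = 9 (Q = (-3)**2 = 9)
S(M) = 1/(1 + M) (S(M) = 1/(M + (-2 + 3)) = 1/(M + 1) = 1/(1 + M))
-S(Q) = -1/(1 + 9) = -1/10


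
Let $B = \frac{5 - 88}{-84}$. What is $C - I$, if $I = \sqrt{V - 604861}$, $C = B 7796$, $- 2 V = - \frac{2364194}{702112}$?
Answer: $\frac{161767}{21} - \frac{3 i \sqrt{2070640354509830}}{175528} \approx 7703.2 - 777.73 i$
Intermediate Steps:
$V = \frac{1182097}{702112}$ ($V = - \frac{\left(-2364194\right) \frac{1}{702112}}{2} = \left(- \frac{1}{2}\right) \left(- \frac{1182097}{351056}\right) = \frac{1182097}{702112} \approx 1.6836$)
$B = \frac{83}{84}$ ($B = \left(-83\right) \left(- \frac{1}{84}\right) = \frac{83}{84} \approx 0.9881$)
$C = \frac{161767}{21}$ ($C = \frac{83}{84} \cdot 7796 = \frac{161767}{21} \approx 7703.2$)
$I = \frac{3 i \sqrt{2070640354509830}}{175528}$ ($I = \sqrt{\frac{1182097}{702112} - 604861} = \sqrt{- \frac{424678984335}{702112}} = \frac{3 i \sqrt{2070640354509830}}{175528} \approx 777.73 i$)
$C - I = \frac{161767}{21} - \frac{3 i \sqrt{2070640354509830}}{175528}$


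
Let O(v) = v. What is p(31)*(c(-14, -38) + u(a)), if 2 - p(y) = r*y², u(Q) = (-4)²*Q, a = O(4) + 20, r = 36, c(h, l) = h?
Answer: -12799780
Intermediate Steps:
a = 24 (a = 4 + 20 = 24)
u(Q) = 16*Q
p(y) = 2 - 36*y²
p(31)*(c(-14, -38) + u(a)) = (2 - 36*31²)*(-14 + 16*24) = (2 - 36*961)*(-14 + 384) = (2 - 34596)*370 = -34594*370 = -12799780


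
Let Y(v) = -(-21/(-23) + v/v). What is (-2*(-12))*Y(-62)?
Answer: -1056/23 ≈ -45.913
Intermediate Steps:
Y(v) = -44/23 (Y(v) = -(-21*(-1/23) + 1) = -(21/23 + 1) = -1*44/23 = -44/23)
(-2*(-12))*Y(-62) = -2*(-12)*(-44/23) = 24*(-44/23) = -1056/23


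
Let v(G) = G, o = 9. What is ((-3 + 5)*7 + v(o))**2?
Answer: 529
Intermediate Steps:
((-3 + 5)*7 + v(o))**2 = ((-3 + 5)*7 + 9)**2 = (2*7 + 9)**2 = (14 + 9)**2 = 23**2 = 529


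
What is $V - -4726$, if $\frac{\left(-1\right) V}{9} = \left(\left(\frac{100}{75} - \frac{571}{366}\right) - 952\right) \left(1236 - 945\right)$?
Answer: $\frac{304830167}{122} \approx 2.4986 \cdot 10^{6}$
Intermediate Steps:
$V = \frac{304253595}{122}$ ($V = - 9 \left(\left(\frac{100}{75} - \frac{571}{366}\right) - 952\right) \left(1236 - 945\right) = - 9 \left(\left(100 \cdot \frac{1}{75} - \frac{571}{366}\right) - 952\right) 291 = - 9 \left(\left(\frac{4}{3} - \frac{571}{366}\right) - 952\right) 291 = - 9 \left(- \frac{83}{366} - 952\right) 291 = - 9 \left(\left(- \frac{348515}{366}\right) 291\right) = \left(-9\right) \left(- \frac{33805955}{122}\right) = \frac{304253595}{122} \approx 2.4939 \cdot 10^{6}$)
$V - -4726 = \frac{304253595}{122} - -4726 = \frac{304253595}{122} + 4726 = \frac{304830167}{122}$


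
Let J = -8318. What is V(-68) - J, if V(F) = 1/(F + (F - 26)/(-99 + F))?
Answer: 93677149/11262 ≈ 8318.0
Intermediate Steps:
V(F) = 1/(F + (-26 + F)/(-99 + F))
V(-68) - J = (99 - 1*(-68))/(26 - 1*(-68)² + 98*(-68)) - 1*(-8318) = (99 + 68)/(26 - 1*4624 - 6664) + 8318 = 167/(26 - 4624 - 6664) + 8318 = 167/(-11262) + 8318 = -1/11262*167 + 8318 = -167/11262 + 8318 = 93677149/11262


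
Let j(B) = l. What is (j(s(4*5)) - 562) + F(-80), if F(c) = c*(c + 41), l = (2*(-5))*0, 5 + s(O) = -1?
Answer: 2558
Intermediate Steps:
s(O) = -6 (s(O) = -5 - 1 = -6)
l = 0 (l = -10*0 = 0)
F(c) = c*(41 + c)
j(B) = 0
(j(s(4*5)) - 562) + F(-80) = (0 - 562) - 80*(41 - 80) = -562 - 80*(-39) = -562 + 3120 = 2558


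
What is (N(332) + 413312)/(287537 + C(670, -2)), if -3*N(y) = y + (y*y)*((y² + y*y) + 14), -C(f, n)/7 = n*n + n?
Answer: -2699884876/95841 ≈ -28170.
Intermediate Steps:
C(f, n) = -7*n - 7*n² (C(f, n) = -7*(n*n + n) = -7*(n² + n) = -7*(n + n²) = -7*n - 7*n²)
N(y) = -y/3 - y²*(14 + 2*y²)/3 (N(y) = -(y + (y*y)*((y² + y*y) + 14))/3 = -(y + y²*((y² + y²) + 14))/3 = -(y + y²*(2*y² + 14))/3 = -(y + y²*(14 + 2*y²))/3 = -y/3 - y²*(14 + 2*y²)/3)
(N(332) + 413312)/(287537 + C(670, -2)) = (-⅓*332*(1 + 2*332³ + 14*332) + 413312)/(287537 - 7*(-2)*(1 - 2)) = (-⅓*332*(1 + 2*36594368 + 4648) + 413312)/(287537 - 7*(-2)*(-1)) = (-⅓*332*(1 + 73188736 + 4648) + 413312)/(287537 - 14) = (-⅓*332*73193385 + 413312)/287523 = (-8100067940 + 413312)*(1/287523) = -8099654628*1/287523 = -2699884876/95841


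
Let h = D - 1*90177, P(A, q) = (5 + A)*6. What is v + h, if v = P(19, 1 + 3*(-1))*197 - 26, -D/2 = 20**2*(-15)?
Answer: -49835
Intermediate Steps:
D = 12000 (D = -2*20**2*(-15) = -800*(-15) = -2*(-6000) = 12000)
P(A, q) = 30 + 6*A
v = 28342 (v = (30 + 6*19)*197 - 26 = (30 + 114)*197 - 26 = 144*197 - 26 = 28368 - 26 = 28342)
h = -78177 (h = 12000 - 1*90177 = 12000 - 90177 = -78177)
v + h = 28342 - 78177 = -49835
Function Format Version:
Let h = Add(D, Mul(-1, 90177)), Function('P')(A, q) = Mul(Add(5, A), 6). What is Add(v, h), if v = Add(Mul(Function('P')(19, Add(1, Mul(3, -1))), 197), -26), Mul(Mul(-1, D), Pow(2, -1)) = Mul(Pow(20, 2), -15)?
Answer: -49835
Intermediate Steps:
D = 12000 (D = Mul(-2, Mul(Pow(20, 2), -15)) = Mul(-2, Mul(400, -15)) = Mul(-2, -6000) = 12000)
Function('P')(A, q) = Add(30, Mul(6, A))
v = 28342 (v = Add(Mul(Add(30, Mul(6, 19)), 197), -26) = Add(Mul(Add(30, 114), 197), -26) = Add(Mul(144, 197), -26) = Add(28368, -26) = 28342)
h = -78177 (h = Add(12000, Mul(-1, 90177)) = Add(12000, -90177) = -78177)
Add(v, h) = Add(28342, -78177) = -49835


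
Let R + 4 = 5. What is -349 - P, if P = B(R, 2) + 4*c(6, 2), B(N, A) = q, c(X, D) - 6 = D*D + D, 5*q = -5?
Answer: -396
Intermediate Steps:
q = -1 (q = (1/5)*(-5) = -1)
c(X, D) = 6 + D + D**2 (c(X, D) = 6 + (D*D + D) = 6 + (D**2 + D) = 6 + (D + D**2) = 6 + D + D**2)
R = 1 (R = -4 + 5 = 1)
B(N, A) = -1
P = 47 (P = -1 + 4*(6 + 2 + 2**2) = -1 + 4*(6 + 2 + 4) = -1 + 4*12 = -1 + 48 = 47)
-349 - P = -349 - 1*47 = -349 - 47 = -396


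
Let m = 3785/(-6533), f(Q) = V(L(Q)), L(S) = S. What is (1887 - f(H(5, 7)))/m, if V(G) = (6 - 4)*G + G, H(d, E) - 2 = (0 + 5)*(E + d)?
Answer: -11112633/3785 ≈ -2936.0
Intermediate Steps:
H(d, E) = 2 + 5*E + 5*d (H(d, E) = 2 + (0 + 5)*(E + d) = 2 + 5*(E + d) = 2 + (5*E + 5*d) = 2 + 5*E + 5*d)
V(G) = 3*G (V(G) = 2*G + G = 3*G)
f(Q) = 3*Q
m = -3785/6533 (m = 3785*(-1/6533) = -3785/6533 ≈ -0.57937)
(1887 - f(H(5, 7)))/m = (1887 - 3*(2 + 5*7 + 5*5))/(-3785/6533) = (1887 - 3*(2 + 35 + 25))*(-6533/3785) = (1887 - 3*62)*(-6533/3785) = (1887 - 1*186)*(-6533/3785) = (1887 - 186)*(-6533/3785) = 1701*(-6533/3785) = -11112633/3785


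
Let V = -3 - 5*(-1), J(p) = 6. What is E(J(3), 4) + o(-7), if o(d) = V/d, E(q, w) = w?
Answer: 26/7 ≈ 3.7143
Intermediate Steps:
V = 2 (V = -3 + 5 = 2)
o(d) = 2/d
E(J(3), 4) + o(-7) = 4 + 2/(-7) = 4 + 2*(-1/7) = 4 - 2/7 = 26/7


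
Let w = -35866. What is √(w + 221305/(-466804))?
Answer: I*√1953879746115869/233402 ≈ 189.38*I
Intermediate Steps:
√(w + 221305/(-466804)) = √(-35866 + 221305/(-466804)) = √(-35866 + 221305*(-1/466804)) = √(-35866 - 221305/466804) = √(-16742613569/466804) = I*√1953879746115869/233402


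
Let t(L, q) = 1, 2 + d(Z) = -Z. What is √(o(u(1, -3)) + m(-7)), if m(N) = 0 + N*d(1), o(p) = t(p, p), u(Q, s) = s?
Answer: √22 ≈ 4.6904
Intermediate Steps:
d(Z) = -2 - Z
o(p) = 1
m(N) = -3*N (m(N) = 0 + N*(-2 - 1*1) = 0 + N*(-2 - 1) = 0 + N*(-3) = 0 - 3*N = -3*N)
√(o(u(1, -3)) + m(-7)) = √(1 - 3*(-7)) = √(1 + 21) = √22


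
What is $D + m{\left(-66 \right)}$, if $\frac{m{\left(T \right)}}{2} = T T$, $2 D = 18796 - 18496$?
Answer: $8862$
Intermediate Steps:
$D = 150$ ($D = \frac{18796 - 18496}{2} = \frac{1}{2} \cdot 300 = 150$)
$m{\left(T \right)} = 2 T^{2}$ ($m{\left(T \right)} = 2 T T = 2 T^{2}$)
$D + m{\left(-66 \right)} = 150 + 2 \left(-66\right)^{2} = 150 + 2 \cdot 4356 = 150 + 8712 = 8862$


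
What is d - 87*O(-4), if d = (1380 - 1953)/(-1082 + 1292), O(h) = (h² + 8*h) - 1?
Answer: 103339/70 ≈ 1476.3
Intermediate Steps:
O(h) = -1 + h² + 8*h
d = -191/70 (d = -573/210 = -573*1/210 = -191/70 ≈ -2.7286)
d - 87*O(-4) = -191/70 - 87*(-1 + (-4)² + 8*(-4)) = -191/70 - 87*(-1 + 16 - 32) = -191/70 - 87*(-17) = -191/70 - 1*(-1479) = -191/70 + 1479 = 103339/70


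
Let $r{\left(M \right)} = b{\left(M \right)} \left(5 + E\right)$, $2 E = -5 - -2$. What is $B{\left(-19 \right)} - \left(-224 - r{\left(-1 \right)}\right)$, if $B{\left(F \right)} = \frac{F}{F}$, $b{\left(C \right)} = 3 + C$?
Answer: $232$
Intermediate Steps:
$E = - \frac{3}{2}$ ($E = \frac{-5 - -2}{2} = \frac{-5 + 2}{2} = \frac{1}{2} \left(-3\right) = - \frac{3}{2} \approx -1.5$)
$r{\left(M \right)} = \frac{21}{2} + \frac{7 M}{2}$ ($r{\left(M \right)} = \left(3 + M\right) \left(5 - \frac{3}{2}\right) = \left(3 + M\right) \frac{7}{2} = \frac{21}{2} + \frac{7 M}{2}$)
$B{\left(F \right)} = 1$
$B{\left(-19 \right)} - \left(-224 - r{\left(-1 \right)}\right) = 1 - \left(-224 - \left(\frac{21}{2} + \frac{7}{2} \left(-1\right)\right)\right) = 1 - \left(-224 - \left(\frac{21}{2} - \frac{7}{2}\right)\right) = 1 - \left(-224 - 7\right) = 1 - -231 = 1 + 231 = 232$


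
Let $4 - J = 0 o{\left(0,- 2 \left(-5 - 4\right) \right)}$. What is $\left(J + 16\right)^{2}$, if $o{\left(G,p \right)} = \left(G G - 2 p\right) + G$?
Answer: $400$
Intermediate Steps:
$o{\left(G,p \right)} = G + G^{2} - 2 p$ ($o{\left(G,p \right)} = \left(G^{2} - 2 p\right) + G = G + G^{2} - 2 p$)
$J = 4$ ($J = 4 - 0 \left(0 + 0^{2} - 2 \left(- 2 \left(-5 - 4\right)\right)\right) = 4 - 0 \left(0 + 0 - 2 \left(\left(-2\right) \left(-9\right)\right)\right) = 4 - 0 \left(0 + 0 - 36\right) = 4 - 0 \left(-36\right) = 4 - 0 = 4 + 0 = 4$)
$\left(J + 16\right)^{2} = \left(4 + 16\right)^{2} = 20^{2} = 400$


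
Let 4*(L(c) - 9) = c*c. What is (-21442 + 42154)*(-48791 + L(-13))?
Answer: -1009497702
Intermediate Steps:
L(c) = 9 + c²/4 (L(c) = 9 + (c*c)/4 = 9 + c²/4)
(-21442 + 42154)*(-48791 + L(-13)) = (-21442 + 42154)*(-48791 + (9 + (¼)*(-13)²)) = 20712*(-48791 + (9 + (¼)*169)) = 20712*(-48791 + (9 + 169/4)) = 20712*(-48791 + 205/4) = 20712*(-194959/4) = -1009497702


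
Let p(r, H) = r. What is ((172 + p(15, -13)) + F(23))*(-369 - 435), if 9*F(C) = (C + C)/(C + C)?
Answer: -451312/3 ≈ -1.5044e+5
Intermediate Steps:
F(C) = 1/9 (F(C) = ((C + C)/(C + C))/9 = ((2*C)/((2*C)))/9 = ((2*C)*(1/(2*C)))/9 = (1/9)*1 = 1/9)
((172 + p(15, -13)) + F(23))*(-369 - 435) = ((172 + 15) + 1/9)*(-369 - 435) = (187 + 1/9)*(-804) = (1684/9)*(-804) = -451312/3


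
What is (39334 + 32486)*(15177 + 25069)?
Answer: 2890467720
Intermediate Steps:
(39334 + 32486)*(15177 + 25069) = 71820*40246 = 2890467720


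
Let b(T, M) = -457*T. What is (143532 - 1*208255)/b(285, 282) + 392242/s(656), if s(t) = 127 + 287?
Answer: 370393874/390735 ≈ 947.94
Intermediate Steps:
s(t) = 414
(143532 - 1*208255)/b(285, 282) + 392242/s(656) = (143532 - 1*208255)/((-457*285)) + 392242/414 = (143532 - 208255)/(-130245) + 392242*(1/414) = -64723*(-1/130245) + 8527/9 = 64723/130245 + 8527/9 = 370393874/390735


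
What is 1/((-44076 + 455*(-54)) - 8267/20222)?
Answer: -20222/1388167679 ≈ -1.4567e-5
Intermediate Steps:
1/((-44076 + 455*(-54)) - 8267/20222) = 1/((-44076 - 24570) - 8267*1/20222) = 1/(-68646 - 8267/20222) = 1/(-1388167679/20222) = -20222/1388167679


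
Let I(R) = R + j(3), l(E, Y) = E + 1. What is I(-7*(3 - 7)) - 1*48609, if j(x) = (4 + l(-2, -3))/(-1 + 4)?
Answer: -48580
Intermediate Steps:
l(E, Y) = 1 + E
j(x) = 1 (j(x) = (4 + (1 - 2))/(-1 + 4) = (4 - 1)/3 = 3*(⅓) = 1)
I(R) = 1 + R (I(R) = R + 1 = 1 + R)
I(-7*(3 - 7)) - 1*48609 = (1 - 7*(3 - 7)) - 1*48609 = (1 - 7*(-4)) - 48609 = (1 + 28) - 48609 = 29 - 48609 = -48580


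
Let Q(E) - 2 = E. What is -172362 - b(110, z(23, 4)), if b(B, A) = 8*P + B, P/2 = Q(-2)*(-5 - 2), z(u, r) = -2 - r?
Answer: -172472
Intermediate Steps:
Q(E) = 2 + E
P = 0 (P = 2*((2 - 2)*(-5 - 2)) = 2*(0*(-7)) = 2*0 = 0)
b(B, A) = B (b(B, A) = 8*0 + B = 0 + B = B)
-172362 - b(110, z(23, 4)) = -172362 - 1*110 = -172362 - 110 = -172472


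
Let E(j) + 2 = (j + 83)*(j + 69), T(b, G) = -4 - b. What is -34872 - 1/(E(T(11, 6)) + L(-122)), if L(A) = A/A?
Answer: -128015113/3671 ≈ -34872.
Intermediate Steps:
L(A) = 1
E(j) = -2 + (69 + j)*(83 + j) (E(j) = -2 + (j + 83)*(j + 69) = -2 + (83 + j)*(69 + j) = -2 + (69 + j)*(83 + j))
-34872 - 1/(E(T(11, 6)) + L(-122)) = -34872 - 1/((5725 + (-4 - 1*11)**2 + 152*(-4 - 1*11)) + 1) = -34872 - 1/((5725 + (-4 - 11)**2 + 152*(-4 - 11)) + 1) = -34872 - 1/((5725 + (-15)**2 + 152*(-15)) + 1) = -34872 - 1/((5725 + 225 - 2280) + 1) = -34872 - 1/(3670 + 1) = -34872 - 1/3671 = -128015113/3671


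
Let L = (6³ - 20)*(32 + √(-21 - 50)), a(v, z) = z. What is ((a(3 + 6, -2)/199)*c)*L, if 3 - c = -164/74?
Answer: -2420992/7363 - 75656*I*√71/7363 ≈ -328.81 - 86.58*I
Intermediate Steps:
c = 193/37 (c = 3 - (-164)/74 = 3 - 1*(-82/37) = 3 + 82/37 = 193/37 ≈ 5.2162)
L = 6272 + 196*I*√71 (L = (216 - 20)*(32 + √(-71)) = 196*(32 + I*√71) = 6272 + 196*I*√71 ≈ 6272.0 + 1651.5*I)
((a(3 + 6, -2)/199)*c)*L = (-2/199*(193/37))*(6272 + 196*I*√71) = (-2*1/199*(193/37))*(6272 + 196*I*√71) = (-2/199*193/37)*(6272 + 196*I*√71) = -386*(6272 + 196*I*√71)/7363 = -2420992/7363 - 75656*I*√71/7363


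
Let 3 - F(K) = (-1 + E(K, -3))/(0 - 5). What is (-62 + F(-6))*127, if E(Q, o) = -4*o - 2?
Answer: -36322/5 ≈ -7264.4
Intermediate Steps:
E(Q, o) = -2 - 4*o
F(K) = 24/5 (F(K) = 3 - (-1 + (-2 - 4*(-3)))/(0 - 5) = 3 - (-1 + (-2 + 12))/(-5) = 3 - (-1 + 10)*(-1)/5 = 3 - 9*(-1)/5 = 3 - 1*(-9/5) = 3 + 9/5 = 24/5)
(-62 + F(-6))*127 = (-62 + 24/5)*127 = -286/5*127 = -36322/5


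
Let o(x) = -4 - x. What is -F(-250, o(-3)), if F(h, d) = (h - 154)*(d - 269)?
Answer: -109080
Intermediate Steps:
F(h, d) = (-269 + d)*(-154 + h) (F(h, d) = (-154 + h)*(-269 + d) = (-269 + d)*(-154 + h))
-F(-250, o(-3)) = -(41426 - 269*(-250) - 154*(-4 - 1*(-3)) + (-4 - 1*(-3))*(-250)) = -(41426 + 67250 - 154*(-4 + 3) + (-4 + 3)*(-250)) = -(41426 + 67250 - 154*(-1) - 1*(-250)) = -(41426 + 67250 + 154 + 250) = -1*109080 = -109080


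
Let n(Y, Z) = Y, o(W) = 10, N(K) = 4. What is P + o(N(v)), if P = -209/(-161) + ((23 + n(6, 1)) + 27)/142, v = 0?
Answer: 133657/11431 ≈ 11.693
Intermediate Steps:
P = 19347/11431 (P = -209/(-161) + ((23 + 6) + 27)/142 = -209*(-1/161) + (29 + 27)*(1/142) = 209/161 + 56*(1/142) = 209/161 + 28/71 = 19347/11431 ≈ 1.6925)
P + o(N(v)) = 19347/11431 + 10 = 133657/11431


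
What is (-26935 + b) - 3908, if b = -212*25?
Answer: -36143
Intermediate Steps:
b = -5300
(-26935 + b) - 3908 = (-26935 - 5300) - 3908 = -32235 - 3908 = -36143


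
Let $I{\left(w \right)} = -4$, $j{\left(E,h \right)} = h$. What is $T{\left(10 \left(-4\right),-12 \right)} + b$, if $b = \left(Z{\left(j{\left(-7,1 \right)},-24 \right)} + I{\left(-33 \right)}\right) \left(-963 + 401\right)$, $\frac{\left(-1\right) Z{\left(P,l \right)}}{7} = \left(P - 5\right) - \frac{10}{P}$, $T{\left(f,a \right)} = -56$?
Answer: $-52884$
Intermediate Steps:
$Z{\left(P,l \right)} = 35 - 7 P + \frac{70}{P}$ ($Z{\left(P,l \right)} = - 7 \left(\left(P - 5\right) - \frac{10}{P}\right) = - 7 \left(\left(-5 + P\right) - \frac{10}{P}\right) = - 7 \left(-5 + P - \frac{10}{P}\right) = 35 - 7 P + \frac{70}{P}$)
$b = -52828$ ($b = \left(\left(35 - 7 + \frac{70}{1}\right) - 4\right) \left(-963 + 401\right) = \left(\left(35 - 7 + 70 \cdot 1\right) - 4\right) \left(-562\right) = \left(\left(35 - 7 + 70\right) - 4\right) \left(-562\right) = \left(98 - 4\right) \left(-562\right) = 94 \left(-562\right) = -52828$)
$T{\left(10 \left(-4\right),-12 \right)} + b = -56 - 52828 = -52884$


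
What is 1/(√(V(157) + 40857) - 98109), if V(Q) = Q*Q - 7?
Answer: -32703/3208436794 - √65499/9625310382 ≈ -1.0219e-5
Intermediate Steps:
V(Q) = -7 + Q² (V(Q) = Q² - 7 = -7 + Q²)
1/(√(V(157) + 40857) - 98109) = 1/(√((-7 + 157²) + 40857) - 98109) = 1/(√((-7 + 24649) + 40857) - 98109) = 1/(√(24642 + 40857) - 98109) = 1/(√65499 - 98109) = 1/(-98109 + √65499)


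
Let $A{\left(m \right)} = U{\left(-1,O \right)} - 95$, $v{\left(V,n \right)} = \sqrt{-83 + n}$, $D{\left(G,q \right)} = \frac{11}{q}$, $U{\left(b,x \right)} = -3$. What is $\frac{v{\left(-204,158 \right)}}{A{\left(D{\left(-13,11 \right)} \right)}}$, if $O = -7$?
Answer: $- \frac{5 \sqrt{3}}{98} \approx -0.08837$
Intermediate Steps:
$A{\left(m \right)} = -98$ ($A{\left(m \right)} = -3 - 95 = -98$)
$\frac{v{\left(-204,158 \right)}}{A{\left(D{\left(-13,11 \right)} \right)}} = \frac{\sqrt{-83 + 158}}{-98} = \sqrt{75} \left(- \frac{1}{98}\right) = 5 \sqrt{3} \left(- \frac{1}{98}\right) = - \frac{5 \sqrt{3}}{98}$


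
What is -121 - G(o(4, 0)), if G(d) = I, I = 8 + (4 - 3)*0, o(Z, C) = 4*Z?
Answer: -129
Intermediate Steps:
I = 8 (I = 8 + 1*0 = 8 + 0 = 8)
G(d) = 8
-121 - G(o(4, 0)) = -121 - 1*8 = -121 - 8 = -129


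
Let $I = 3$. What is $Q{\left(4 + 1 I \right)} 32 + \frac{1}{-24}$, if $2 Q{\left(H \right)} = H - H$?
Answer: $- \frac{1}{24} \approx -0.041667$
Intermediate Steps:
$Q{\left(H \right)} = 0$ ($Q{\left(H \right)} = \frac{H - H}{2} = \frac{1}{2} \cdot 0 = 0$)
$Q{\left(4 + 1 I \right)} 32 + \frac{1}{-24} = 0 \cdot 32 + \frac{1}{-24} = 0 - \frac{1}{24} = - \frac{1}{24}$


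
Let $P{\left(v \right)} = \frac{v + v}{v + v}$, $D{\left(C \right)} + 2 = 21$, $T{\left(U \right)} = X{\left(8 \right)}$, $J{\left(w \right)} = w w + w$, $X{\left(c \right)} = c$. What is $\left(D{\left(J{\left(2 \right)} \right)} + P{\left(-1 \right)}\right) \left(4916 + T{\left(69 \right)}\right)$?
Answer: $98480$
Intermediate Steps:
$J{\left(w \right)} = w + w^{2}$ ($J{\left(w \right)} = w^{2} + w = w + w^{2}$)
$T{\left(U \right)} = 8$
$D{\left(C \right)} = 19$ ($D{\left(C \right)} = -2 + 21 = 19$)
$P{\left(v \right)} = 1$ ($P{\left(v \right)} = \frac{2 v}{2 v} = 2 v \frac{1}{2 v} = 1$)
$\left(D{\left(J{\left(2 \right)} \right)} + P{\left(-1 \right)}\right) \left(4916 + T{\left(69 \right)}\right) = \left(19 + 1\right) \left(4916 + 8\right) = 20 \cdot 4924 = 98480$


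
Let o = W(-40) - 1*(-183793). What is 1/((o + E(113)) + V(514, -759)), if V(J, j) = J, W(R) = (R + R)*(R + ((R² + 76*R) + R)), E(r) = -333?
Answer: 1/305574 ≈ 3.2725e-6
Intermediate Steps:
W(R) = 2*R*(R² + 78*R) (W(R) = (2*R)*(R + (R² + 77*R)) = (2*R)*(R² + 78*R) = 2*R*(R² + 78*R))
o = 305393 (o = 2*(-40)²*(78 - 40) - 1*(-183793) = 2*1600*38 + 183793 = 121600 + 183793 = 305393)
1/((o + E(113)) + V(514, -759)) = 1/((305393 - 333) + 514) = 1/(305060 + 514) = 1/305574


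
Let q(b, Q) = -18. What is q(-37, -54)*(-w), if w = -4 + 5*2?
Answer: 108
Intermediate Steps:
w = 6 (w = -4 + 10 = 6)
q(-37, -54)*(-w) = -(-18)*6 = -18*(-6) = 108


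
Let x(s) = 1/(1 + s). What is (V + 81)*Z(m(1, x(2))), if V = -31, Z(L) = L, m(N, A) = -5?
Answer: -250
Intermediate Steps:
(V + 81)*Z(m(1, x(2))) = (-31 + 81)*(-5) = 50*(-5) = -250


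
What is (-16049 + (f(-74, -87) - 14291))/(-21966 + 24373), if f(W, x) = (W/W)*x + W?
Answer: -30501/2407 ≈ -12.672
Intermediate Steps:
f(W, x) = W + x (f(W, x) = 1*x + W = x + W = W + x)
(-16049 + (f(-74, -87) - 14291))/(-21966 + 24373) = (-16049 + ((-74 - 87) - 14291))/(-21966 + 24373) = (-16049 + (-161 - 14291))/2407 = (-16049 - 14452)*(1/2407) = -30501*1/2407 = -30501/2407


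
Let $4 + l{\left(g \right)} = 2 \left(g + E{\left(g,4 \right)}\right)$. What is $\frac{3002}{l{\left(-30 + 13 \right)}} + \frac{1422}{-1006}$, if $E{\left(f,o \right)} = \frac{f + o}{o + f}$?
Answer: $- \frac{767801}{9054} \approx -84.802$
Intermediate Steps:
$E{\left(f,o \right)} = 1$ ($E{\left(f,o \right)} = \frac{f + o}{f + o} = 1$)
$l{\left(g \right)} = -2 + 2 g$ ($l{\left(g \right)} = -4 + 2 \left(g + 1\right) = -4 + 2 \left(1 + g\right) = -4 + \left(2 + 2 g\right) = -2 + 2 g$)
$\frac{3002}{l{\left(-30 + 13 \right)}} + \frac{1422}{-1006} = \frac{3002}{-2 + 2 \left(-30 + 13\right)} + \frac{1422}{-1006} = \frac{3002}{-2 + 2 \left(-17\right)} + 1422 \left(- \frac{1}{1006}\right) = \frac{3002}{-2 - 34} - \frac{711}{503} = \frac{3002}{-36} - \frac{711}{503} = 3002 \left(- \frac{1}{36}\right) - \frac{711}{503} = - \frac{1501}{18} - \frac{711}{503} = - \frac{767801}{9054}$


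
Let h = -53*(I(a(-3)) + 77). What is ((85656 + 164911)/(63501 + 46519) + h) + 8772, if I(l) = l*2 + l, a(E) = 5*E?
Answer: 778752087/110020 ≈ 7078.3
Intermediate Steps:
I(l) = 3*l (I(l) = 2*l + l = 3*l)
h = -1696 (h = -53*(3*(5*(-3)) + 77) = -53*(3*(-15) + 77) = -53*(-45 + 77) = -53*32 = -1696)
((85656 + 164911)/(63501 + 46519) + h) + 8772 = ((85656 + 164911)/(63501 + 46519) - 1696) + 8772 = (250567/110020 - 1696) + 8772 = -186343353/110020 + 8772 = 778752087/110020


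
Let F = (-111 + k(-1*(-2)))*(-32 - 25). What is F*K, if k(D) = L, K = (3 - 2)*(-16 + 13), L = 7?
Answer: -17784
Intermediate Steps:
K = -3 (K = 1*(-3) = -3)
k(D) = 7
F = 5928 (F = (-111 + 7)*(-32 - 25) = -104*(-57) = 5928)
F*K = 5928*(-3) = -17784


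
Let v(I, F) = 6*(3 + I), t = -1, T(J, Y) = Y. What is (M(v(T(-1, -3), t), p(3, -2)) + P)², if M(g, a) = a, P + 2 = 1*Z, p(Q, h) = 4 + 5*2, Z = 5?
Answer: 289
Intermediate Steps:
p(Q, h) = 14 (p(Q, h) = 4 + 10 = 14)
v(I, F) = 18 + 6*I
P = 3 (P = -2 + 1*5 = -2 + 5 = 3)
(M(v(T(-1, -3), t), p(3, -2)) + P)² = (14 + 3)² = 17² = 289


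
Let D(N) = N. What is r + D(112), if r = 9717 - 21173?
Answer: -11344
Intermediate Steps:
r = -11456
r + D(112) = -11456 + 112 = -11344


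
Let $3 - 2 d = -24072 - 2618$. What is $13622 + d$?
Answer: $\frac{53937}{2} \approx 26969.0$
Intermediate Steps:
$d = \frac{26693}{2}$ ($d = \frac{3}{2} - \frac{-24072 - 2618}{2} = \frac{3}{2} - -13345 = \frac{3}{2} + 13345 = \frac{26693}{2} \approx 13347.0$)
$13622 + d = 13622 + \frac{26693}{2} = \frac{53937}{2}$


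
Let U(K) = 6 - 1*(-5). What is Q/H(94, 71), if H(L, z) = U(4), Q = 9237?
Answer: 9237/11 ≈ 839.73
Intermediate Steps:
U(K) = 11 (U(K) = 6 + 5 = 11)
H(L, z) = 11
Q/H(94, 71) = 9237/11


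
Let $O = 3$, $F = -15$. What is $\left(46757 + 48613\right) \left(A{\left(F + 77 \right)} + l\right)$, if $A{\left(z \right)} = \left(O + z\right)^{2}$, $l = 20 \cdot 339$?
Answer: $1049546850$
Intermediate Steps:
$l = 6780$
$A{\left(z \right)} = \left(3 + z\right)^{2}$
$\left(46757 + 48613\right) \left(A{\left(F + 77 \right)} + l\right) = \left(46757 + 48613\right) \left(\left(3 + \left(-15 + 77\right)\right)^{2} + 6780\right) = 95370 \left(\left(3 + 62\right)^{2} + 6780\right) = 95370 \left(65^{2} + 6780\right) = 95370 \left(4225 + 6780\right) = 95370 \cdot 11005 = 1049546850$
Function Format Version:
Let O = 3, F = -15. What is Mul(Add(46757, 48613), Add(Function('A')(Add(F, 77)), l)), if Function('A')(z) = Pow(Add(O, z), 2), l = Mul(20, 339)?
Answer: 1049546850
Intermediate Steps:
l = 6780
Function('A')(z) = Pow(Add(3, z), 2)
Mul(Add(46757, 48613), Add(Function('A')(Add(F, 77)), l)) = Mul(Add(46757, 48613), Add(Pow(Add(3, Add(-15, 77)), 2), 6780)) = Mul(95370, Add(Pow(Add(3, 62), 2), 6780)) = Mul(95370, Add(Pow(65, 2), 6780)) = Mul(95370, Add(4225, 6780)) = Mul(95370, 11005) = 1049546850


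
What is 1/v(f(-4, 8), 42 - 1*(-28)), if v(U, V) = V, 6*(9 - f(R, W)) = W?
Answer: 1/70 ≈ 0.014286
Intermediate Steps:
f(R, W) = 9 - W/6
1/v(f(-4, 8), 42 - 1*(-28)) = 1/(42 - 1*(-28)) = 1/(42 + 28) = 1/70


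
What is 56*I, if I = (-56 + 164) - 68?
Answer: 2240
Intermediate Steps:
I = 40 (I = 108 - 68 = 40)
56*I = 56*40 = 2240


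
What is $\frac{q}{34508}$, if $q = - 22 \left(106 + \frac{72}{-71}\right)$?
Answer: $- \frac{40997}{612517} \approx -0.066932$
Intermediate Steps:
$q = - \frac{163988}{71}$ ($q = - 22 \left(106 + 72 \left(- \frac{1}{71}\right)\right) = - 22 \left(106 - \frac{72}{71}\right) = \left(-22\right) \frac{7454}{71} = - \frac{163988}{71} \approx -2309.7$)
$\frac{q}{34508} = - \frac{163988}{71 \cdot 34508} = \left(- \frac{163988}{71}\right) \frac{1}{34508} = - \frac{40997}{612517}$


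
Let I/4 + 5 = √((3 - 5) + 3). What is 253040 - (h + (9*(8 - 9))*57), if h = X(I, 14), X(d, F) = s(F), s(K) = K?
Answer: 253539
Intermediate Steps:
I = -16 (I = -20 + 4*√((3 - 5) + 3) = -20 + 4*√(-2 + 3) = -20 + 4*√1 = -20 + 4*1 = -20 + 4 = -16)
X(d, F) = F
h = 14
253040 - (h + (9*(8 - 9))*57) = 253040 - (14 + (9*(8 - 9))*57) = 253040 - (14 + (9*(-1))*57) = 253040 - (14 - 9*57) = 253040 - (14 - 513) = 253040 - 1*(-499) = 253040 + 499 = 253539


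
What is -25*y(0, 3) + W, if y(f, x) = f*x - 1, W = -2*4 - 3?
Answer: 14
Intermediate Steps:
W = -11 (W = -8 - 3 = -11)
y(f, x) = -1 + f*x
-25*y(0, 3) + W = -25*(-1 + 0*3) - 11 = -25*(-1 + 0) - 11 = -25*(-1) - 11 = -5*(-5) - 11 = 25 - 11 = 14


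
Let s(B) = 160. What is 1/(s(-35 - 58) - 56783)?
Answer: -1/56623 ≈ -1.7661e-5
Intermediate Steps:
1/(s(-35 - 58) - 56783) = 1/(160 - 56783) = 1/(-56623) = -1/56623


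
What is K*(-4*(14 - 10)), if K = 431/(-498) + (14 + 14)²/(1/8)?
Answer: -24984200/249 ≈ -1.0034e+5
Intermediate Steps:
K = 3123025/498 (K = 431*(-1/498) + 28²/(⅛) = -431/498 + 784*8 = -431/498 + 6272 = 3123025/498 ≈ 6271.1)
K*(-4*(14 - 10)) = 3123025*(-4*(14 - 10))/498 = 3123025*(-4*4)/498 = (3123025/498)*(-16) = -24984200/249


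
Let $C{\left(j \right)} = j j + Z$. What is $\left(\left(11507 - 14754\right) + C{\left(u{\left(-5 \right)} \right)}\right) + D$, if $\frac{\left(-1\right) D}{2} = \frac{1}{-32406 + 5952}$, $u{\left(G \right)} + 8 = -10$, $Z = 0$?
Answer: $- \frac{38662520}{13227} \approx -2923.0$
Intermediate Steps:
$u{\left(G \right)} = -18$ ($u{\left(G \right)} = -8 - 10 = -18$)
$C{\left(j \right)} = j^{2}$ ($C{\left(j \right)} = j j + 0 = j^{2} + 0 = j^{2}$)
$D = \frac{1}{13227}$ ($D = - \frac{2}{-32406 + 5952} = - \frac{2}{-26454} = \left(-2\right) \left(- \frac{1}{26454}\right) = \frac{1}{13227} \approx 7.5603 \cdot 10^{-5}$)
$\left(\left(11507 - 14754\right) + C{\left(u{\left(-5 \right)} \right)}\right) + D = \left(\left(11507 - 14754\right) + \left(-18\right)^{2}\right) + \frac{1}{13227} = \left(\left(11507 - 14754\right) + 324\right) + \frac{1}{13227} = \left(-3247 + 324\right) + \frac{1}{13227} = -2923 + \frac{1}{13227} = - \frac{38662520}{13227}$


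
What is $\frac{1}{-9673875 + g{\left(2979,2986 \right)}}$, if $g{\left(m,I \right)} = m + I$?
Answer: $- \frac{1}{9667910} \approx -1.0344 \cdot 10^{-7}$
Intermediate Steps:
$g{\left(m,I \right)} = I + m$
$\frac{1}{-9673875 + g{\left(2979,2986 \right)}} = \frac{1}{-9673875 + \left(2986 + 2979\right)} = \frac{1}{-9673875 + 5965} = \frac{1}{-9667910} = - \frac{1}{9667910}$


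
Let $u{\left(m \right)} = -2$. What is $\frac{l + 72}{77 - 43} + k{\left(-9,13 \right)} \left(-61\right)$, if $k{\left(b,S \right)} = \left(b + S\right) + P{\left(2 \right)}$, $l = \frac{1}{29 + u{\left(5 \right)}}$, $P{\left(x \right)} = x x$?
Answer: $- \frac{446039}{918} \approx -485.88$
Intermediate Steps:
$P{\left(x \right)} = x^{2}$
$l = \frac{1}{27}$ ($l = \frac{1}{29 - 2} = \frac{1}{27} \approx 0.037037$)
$k{\left(b,S \right)} = 4 + S + b$ ($k{\left(b,S \right)} = \left(b + S\right) + 2^{2} = \left(S + b\right) + 4 = 4 + S + b$)
$\frac{l + 72}{77 - 43} + k{\left(-9,13 \right)} \left(-61\right) = \frac{\frac{1}{27} + 72}{77 - 43} + \left(4 + 13 - 9\right) \left(-61\right) = \frac{1945}{27 \cdot 34} + 8 \left(-61\right) = \frac{1945}{27} \cdot \frac{1}{34} - 488 = \frac{1945}{918} - 488 = - \frac{446039}{918}$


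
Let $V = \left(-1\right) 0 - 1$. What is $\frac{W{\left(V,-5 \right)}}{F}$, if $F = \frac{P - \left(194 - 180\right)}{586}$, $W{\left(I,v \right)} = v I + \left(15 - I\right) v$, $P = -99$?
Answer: $\frac{43950}{113} \approx 388.94$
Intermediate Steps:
$V = -1$ ($V = 0 - 1 = -1$)
$W{\left(I,v \right)} = I v + v \left(15 - I\right)$
$F = - \frac{113}{586}$ ($F = \frac{-99 - \left(194 - 180\right)}{586} = \left(-99 - 14\right) \frac{1}{586} = \left(-113\right) \frac{1}{586} = - \frac{113}{586} \approx -0.19283$)
$\frac{W{\left(V,-5 \right)}}{F} = \frac{15 \left(-5\right)}{- \frac{113}{586}} = \left(-75\right) \left(- \frac{586}{113}\right) = \frac{43950}{113}$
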